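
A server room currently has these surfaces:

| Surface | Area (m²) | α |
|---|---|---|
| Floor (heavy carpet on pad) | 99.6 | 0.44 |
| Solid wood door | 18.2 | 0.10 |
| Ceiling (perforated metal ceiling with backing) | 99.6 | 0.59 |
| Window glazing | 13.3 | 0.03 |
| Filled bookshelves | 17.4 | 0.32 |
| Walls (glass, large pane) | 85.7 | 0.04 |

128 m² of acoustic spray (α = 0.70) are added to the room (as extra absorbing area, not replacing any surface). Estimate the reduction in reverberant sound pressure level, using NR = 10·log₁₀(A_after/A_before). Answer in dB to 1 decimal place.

Summing Sᵢαᵢ: 43.824 + 1.820 + 58.764 + 0.399 + 5.568 + 3.428 → A_before = 113.803 sabins.
Added absorption = 128 × 0.70 = 89.600 sabins.
New total A_after = 203.403 sabins.
Reduction = 10 log₁₀(A_after/A_before) = 10 log₁₀(1.7873) = 2.5 dB.

2.5 dB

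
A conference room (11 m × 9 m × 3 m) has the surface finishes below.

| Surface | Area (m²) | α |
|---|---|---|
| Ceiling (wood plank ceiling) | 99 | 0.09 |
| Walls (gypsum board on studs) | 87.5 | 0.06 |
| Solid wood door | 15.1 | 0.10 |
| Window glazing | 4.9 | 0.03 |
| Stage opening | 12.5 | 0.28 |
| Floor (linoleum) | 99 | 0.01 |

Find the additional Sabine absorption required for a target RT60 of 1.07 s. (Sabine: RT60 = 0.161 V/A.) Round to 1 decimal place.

Equivalent absorption area: A₁ = 99·0.09 + 87.5·0.06 + 15.1·0.10 + 4.9·0.03 + 12.5·0.28 + 99·0.01 = 20.307 m².
V = 297 m³. Required absorption A₂ = 0.161 × 297 / 1.07 = 44.689 sabins.
Shortfall: 44.689 − 20.307 = 24.4 sabins.

24.4 sabins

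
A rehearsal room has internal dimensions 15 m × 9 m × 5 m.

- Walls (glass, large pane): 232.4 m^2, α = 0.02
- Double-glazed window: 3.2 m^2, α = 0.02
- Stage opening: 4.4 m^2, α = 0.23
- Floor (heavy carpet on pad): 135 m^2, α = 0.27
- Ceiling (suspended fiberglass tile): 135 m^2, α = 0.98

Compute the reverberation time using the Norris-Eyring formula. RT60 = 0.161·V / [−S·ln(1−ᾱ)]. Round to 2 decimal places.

0.51 s

S = Σ Sᵢ = 510.0 m^2.
Σ(Sᵢαᵢ) = 232.4×0.02 + 3.2×0.02 + 4.4×0.23 + 135×0.27 + 135×0.98 = 174.474.
ᾱ = 174.474 / 510.0 = 0.3421.
−S·ln(1−ᾱ) = −510.0 × ln(1 − 0.3421) = 213.538.
V = 15 × 9 × 5 = 675 m³.
T = 0.161·V/[−S·ln(1−ᾱ)] = 0.161·675/213.538 = 0.51 s.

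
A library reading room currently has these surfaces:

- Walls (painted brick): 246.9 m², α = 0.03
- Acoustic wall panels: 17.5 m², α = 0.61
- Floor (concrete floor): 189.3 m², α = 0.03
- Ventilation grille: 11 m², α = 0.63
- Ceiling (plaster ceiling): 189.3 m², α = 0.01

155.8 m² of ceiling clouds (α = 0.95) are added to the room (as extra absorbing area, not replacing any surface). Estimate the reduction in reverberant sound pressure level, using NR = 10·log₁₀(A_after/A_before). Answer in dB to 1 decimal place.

A_before = Σ Sᵢαᵢ = 246.9·0.03 + 17.5·0.61 + 189.3·0.03 + 11·0.63 + 189.3·0.01 = 32.584 sabins.
Added absorption = 155.8 × 0.95 = 148.010 sabins.
New total A_after = 180.594 sabins.
NR = 10·log₁₀(180.594/32.584) = 7.4 dB.

7.4 dB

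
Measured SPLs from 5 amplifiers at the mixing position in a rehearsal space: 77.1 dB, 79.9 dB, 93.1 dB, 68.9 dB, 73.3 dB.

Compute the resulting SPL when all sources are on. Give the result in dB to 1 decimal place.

Σ 10^(Lᵢ/10) = 2.22e+09.
Combined level = 10 log₁₀(2.22e+09) = 93.5 dB.

93.5 dB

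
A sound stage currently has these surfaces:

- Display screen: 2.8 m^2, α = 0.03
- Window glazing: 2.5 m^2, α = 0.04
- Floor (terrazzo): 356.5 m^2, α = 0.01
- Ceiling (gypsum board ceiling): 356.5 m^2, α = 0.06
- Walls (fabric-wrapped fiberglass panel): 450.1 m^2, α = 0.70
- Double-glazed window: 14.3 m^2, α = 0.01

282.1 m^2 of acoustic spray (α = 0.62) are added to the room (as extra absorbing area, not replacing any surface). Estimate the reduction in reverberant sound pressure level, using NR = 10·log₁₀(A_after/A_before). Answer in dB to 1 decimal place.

1.8 dB

Summing Sᵢαᵢ: 0.084 + 0.100 + 3.565 + 21.390 + 315.070 + 0.143 → A_before = 340.352 sabins.
Added absorption = 282.1 × 0.62 = 174.902 sabins.
A_after = 340.352 + 174.902 = 515.254 sabins.
NR = 10·log₁₀(515.254/340.352) = 1.8 dB.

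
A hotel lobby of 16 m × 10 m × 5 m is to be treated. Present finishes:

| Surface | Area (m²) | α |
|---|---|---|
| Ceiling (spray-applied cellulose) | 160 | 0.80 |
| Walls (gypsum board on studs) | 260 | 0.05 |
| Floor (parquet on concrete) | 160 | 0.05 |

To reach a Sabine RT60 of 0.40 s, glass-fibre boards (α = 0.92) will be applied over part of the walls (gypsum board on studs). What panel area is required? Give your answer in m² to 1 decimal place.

A₁ = Σ Sᵢαᵢ = 160×0.80 + 260×0.05 + 160×0.05 = 149.000 sabins.
Required A₂ = 0.161·800/0.40 = 322.000 sabins.
Absorption to add: 322.000 − 149.000 = 173.000 sabins.
Each m² of panel replacing the walls (gypsum board on studs) adds (0.92 − 0.05) = 0.87 sabins.
Area = ΔA/Δα = 173.000/0.87 = 198.9 m².

198.9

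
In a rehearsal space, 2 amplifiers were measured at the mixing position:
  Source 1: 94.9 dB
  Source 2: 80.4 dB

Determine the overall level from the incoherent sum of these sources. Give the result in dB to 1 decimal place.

95.1 dB

Converting to relative power and adding: 10^(94.9/10) + 10^(80.4/10) = 3.2e+09.
Back to dB: 10·log₁₀ Σ = 95.1 dB.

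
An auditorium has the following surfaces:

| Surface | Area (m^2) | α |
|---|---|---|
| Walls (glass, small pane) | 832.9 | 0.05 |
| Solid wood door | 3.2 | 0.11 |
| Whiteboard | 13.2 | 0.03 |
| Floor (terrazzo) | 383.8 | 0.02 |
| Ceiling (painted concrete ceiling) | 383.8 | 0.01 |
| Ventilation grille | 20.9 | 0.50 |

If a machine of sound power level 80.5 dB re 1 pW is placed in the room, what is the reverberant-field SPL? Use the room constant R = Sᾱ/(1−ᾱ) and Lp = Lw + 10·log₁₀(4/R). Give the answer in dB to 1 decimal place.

A = 64.357 sabins; S = 1637.8 m^2.
ᾱ = 0.0393, so room constant R = A/(1−ᾱ) = 66.990 m^2.
Lp = 80.5 + 10·log₁₀(4/66.990) = 80.5 + (-12.24) = 68.3 dB.

68.3 dB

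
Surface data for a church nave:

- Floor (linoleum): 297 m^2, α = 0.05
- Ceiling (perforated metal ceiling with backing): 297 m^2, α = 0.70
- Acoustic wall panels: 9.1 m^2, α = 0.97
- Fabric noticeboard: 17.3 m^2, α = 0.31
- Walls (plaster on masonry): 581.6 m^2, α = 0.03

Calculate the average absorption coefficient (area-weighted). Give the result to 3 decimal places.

0.212

S = Σ Sᵢ = 297 + 297 + 9.1 + 17.3 + 581.6 = 1202.0 m^2.
Weighted sum Σ Sα = 254.388.
ᾱ = 254.388 / 1202.0 = 0.212.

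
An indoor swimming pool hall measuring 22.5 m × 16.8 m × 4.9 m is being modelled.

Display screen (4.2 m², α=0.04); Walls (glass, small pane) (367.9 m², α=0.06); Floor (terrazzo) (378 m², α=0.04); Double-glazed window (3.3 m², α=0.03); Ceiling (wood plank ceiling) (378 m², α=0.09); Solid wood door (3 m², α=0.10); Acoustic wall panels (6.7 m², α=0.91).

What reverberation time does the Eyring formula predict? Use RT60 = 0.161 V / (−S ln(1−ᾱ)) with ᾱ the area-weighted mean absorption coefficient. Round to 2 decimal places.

3.70 s

Total surface area S = 4.2 + 367.9 + 378 + 3.3 + 378 + 3 + 6.7 = 1141.1 m².
Σ(Sᵢαᵢ) = 4.2·0.04 + 367.9·0.06 + 378·0.04 + 3.3·0.03 + 378·0.09 + 3·0.10 + 6.7·0.91 = 77.878.
ᾱ = 77.878 / 1141.1 = 0.0682.
−S·ln(1−ᾱ) = −1141.1 × ln(1 − 0.0682) = 80.604.
V = 22.5 × 16.8 × 4.9 = 1852.2 m³.
T = 0.161·V/[−S·ln(1−ᾱ)] = 0.161·1852.2/80.604 = 3.70 s.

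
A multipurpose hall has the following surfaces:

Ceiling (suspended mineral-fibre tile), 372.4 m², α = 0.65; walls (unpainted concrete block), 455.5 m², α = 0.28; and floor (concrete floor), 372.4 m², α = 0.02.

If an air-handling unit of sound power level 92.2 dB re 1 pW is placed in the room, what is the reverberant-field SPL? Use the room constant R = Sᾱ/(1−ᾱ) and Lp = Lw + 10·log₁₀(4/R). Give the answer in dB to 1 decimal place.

70.8 dB

Σ(Sᵢαᵢ) = 372.4·0.65 + 455.5·0.28 + 372.4·0.02 = 377.048; total area S = 1200.3 m².
ᾱ = 377.048/1200.3 = 0.3141; R = Sᾱ/(1−ᾱ) = 377.048/(1−0.3141) = 549.713 m².
Lp = Lw + 10 log₁₀(4/R) = 92.2 -21.38 = 70.8 dB.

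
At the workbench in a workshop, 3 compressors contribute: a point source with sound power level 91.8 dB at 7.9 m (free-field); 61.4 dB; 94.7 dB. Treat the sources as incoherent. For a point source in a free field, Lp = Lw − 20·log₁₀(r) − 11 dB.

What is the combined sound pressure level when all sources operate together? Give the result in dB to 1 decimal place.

Source at 7.9 m: Lp = 91.8 − 20·log₁₀(7.9) − 11 = 62.8 dB.
Sum in the linear (power) domain: Σ 10^(Lᵢ/10) = 10^(62.8/10) + 10^(61.4/10) + 10^(94.7/10) = 2.954e+09.
L_total = 10·log₁₀(2.954e+09) = 94.7 dB.

94.7 dB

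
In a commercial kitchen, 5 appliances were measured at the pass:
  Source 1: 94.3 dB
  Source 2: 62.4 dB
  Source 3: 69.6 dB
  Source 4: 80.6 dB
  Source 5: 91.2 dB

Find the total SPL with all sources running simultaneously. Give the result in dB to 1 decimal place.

Converting to relative power and adding: 10^(94.3/10) + 10^(62.4/10) + 10^(69.6/10) + 10^(80.6/10) + 10^(91.2/10) = 4.135e+09.
Combined level = 10 log₁₀(4.135e+09) = 96.2 dB.

96.2 dB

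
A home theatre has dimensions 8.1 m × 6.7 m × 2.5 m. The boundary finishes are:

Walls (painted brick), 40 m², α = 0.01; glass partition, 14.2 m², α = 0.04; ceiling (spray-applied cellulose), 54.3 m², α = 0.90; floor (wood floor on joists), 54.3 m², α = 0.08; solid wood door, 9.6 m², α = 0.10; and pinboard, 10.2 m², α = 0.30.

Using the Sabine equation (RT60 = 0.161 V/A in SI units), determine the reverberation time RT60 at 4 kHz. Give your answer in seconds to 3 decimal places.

0.375 seconds

A = Σ Sᵢαᵢ = 40*0.01 + 14.2*0.04 + 54.3*0.90 + 54.3*0.08 + 9.6*0.10 + 10.2*0.30 = 58.202 sabins.
V = 8.1·6.7·2.5 = 135.675 m³.
Sabine: RT60 = 0.161 × 135.675 / 58.202 = 0.375 s.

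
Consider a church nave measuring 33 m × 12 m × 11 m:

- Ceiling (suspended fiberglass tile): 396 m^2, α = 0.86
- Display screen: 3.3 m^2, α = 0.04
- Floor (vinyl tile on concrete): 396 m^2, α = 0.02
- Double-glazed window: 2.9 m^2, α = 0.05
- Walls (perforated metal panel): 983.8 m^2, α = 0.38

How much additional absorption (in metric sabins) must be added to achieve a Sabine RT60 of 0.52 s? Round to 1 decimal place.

626.1 sabins

Total absorption A₁ = 396*0.86 + 3.3*0.04 + 396*0.02 + 2.9*0.05 + 983.8*0.38
  = 340.560 + 0.132 + 7.920 + 0.145 + 373.844 = 722.601 m^2 sabins.
For T = 0.52 s, need A₂ = 0.161·V/T = 0.161·4356/0.52 = 1348.685 sabins.
ΔA = A₂ − A₁ = 1348.685 − 722.601 = 626.1 sabins.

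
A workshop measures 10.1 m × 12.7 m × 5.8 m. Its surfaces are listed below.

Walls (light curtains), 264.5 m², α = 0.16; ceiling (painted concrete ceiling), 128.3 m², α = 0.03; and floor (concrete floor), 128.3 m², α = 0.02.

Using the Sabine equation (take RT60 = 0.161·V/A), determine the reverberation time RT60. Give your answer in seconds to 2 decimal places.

2.46 s

Total absorption A = 264.5·0.16 + 128.3·0.03 + 128.3·0.02
  = 42.320 + 3.849 + 2.566 = 48.735 m² sabins.
Room volume: 743.966 m³.
RT60 = 0.161 · V / A = 0.161 × 743.966 / 48.735 = 2.46 s.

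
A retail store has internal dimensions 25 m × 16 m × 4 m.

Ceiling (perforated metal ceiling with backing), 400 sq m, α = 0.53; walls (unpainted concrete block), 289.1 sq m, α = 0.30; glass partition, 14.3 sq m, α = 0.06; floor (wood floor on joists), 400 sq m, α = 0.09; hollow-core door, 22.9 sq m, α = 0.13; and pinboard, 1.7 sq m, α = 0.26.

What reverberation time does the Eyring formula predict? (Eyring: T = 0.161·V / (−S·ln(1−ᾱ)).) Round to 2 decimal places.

0.64 sec

Total surface area S = 400 + 289.1 + 14.3 + 400 + 22.9 + 1.7 = 1128.0 sq m.
Absorption A = 400×0.53 + 289.1×0.30 + 14.3×0.06 + 400×0.09 + 22.9×0.13 + 1.7×0.26 = 339.007 sabins.
Mean coefficient ᾱ = A/S = 0.3005.
Eyring denominator: −S ln(1−ᾱ) = 403.135.
V = 25 × 16 × 4 = 1600 m³.
T = 0.161·V/[−S·ln(1−ᾱ)] = 0.161·1600/403.135 = 0.64 s.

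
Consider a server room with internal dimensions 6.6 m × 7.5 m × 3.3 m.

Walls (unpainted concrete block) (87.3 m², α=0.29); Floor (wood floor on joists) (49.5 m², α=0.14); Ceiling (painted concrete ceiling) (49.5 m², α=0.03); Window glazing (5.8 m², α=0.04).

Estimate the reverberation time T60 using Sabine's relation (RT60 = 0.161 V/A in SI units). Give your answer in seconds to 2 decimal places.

Equivalent absorption area: A = 87.3*0.29 + 49.5*0.14 + 49.5*0.03 + 5.8*0.04 = 33.964 m².
Volume V = 6.6 × 7.5 × 3.3 = 163.35 m³.
RT60 = 0.161 · V / A = 0.161 × 163.35 / 33.964 = 0.77 s.

0.77 seconds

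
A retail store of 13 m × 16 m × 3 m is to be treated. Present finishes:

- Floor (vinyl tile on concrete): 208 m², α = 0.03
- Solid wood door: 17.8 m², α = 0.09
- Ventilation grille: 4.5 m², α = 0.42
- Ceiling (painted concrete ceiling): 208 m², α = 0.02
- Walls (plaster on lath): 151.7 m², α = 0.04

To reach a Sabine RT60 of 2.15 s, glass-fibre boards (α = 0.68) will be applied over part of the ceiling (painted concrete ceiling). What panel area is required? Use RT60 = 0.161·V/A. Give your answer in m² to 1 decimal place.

Summing Sᵢαᵢ: 6.240 + 1.602 + 1.890 + 4.160 + 6.068 → A₁ = 19.960 sabins.
Required A₂ = 0.161·624/2.15 = 46.727 sabins.
Absorption to add: 46.727 − 19.960 = 26.767 sabins.
Net gain per m²: Δα = 0.68 − 0.02 = 0.66.
Area = ΔA/Δα = 26.767/0.66 = 40.6 m².

40.6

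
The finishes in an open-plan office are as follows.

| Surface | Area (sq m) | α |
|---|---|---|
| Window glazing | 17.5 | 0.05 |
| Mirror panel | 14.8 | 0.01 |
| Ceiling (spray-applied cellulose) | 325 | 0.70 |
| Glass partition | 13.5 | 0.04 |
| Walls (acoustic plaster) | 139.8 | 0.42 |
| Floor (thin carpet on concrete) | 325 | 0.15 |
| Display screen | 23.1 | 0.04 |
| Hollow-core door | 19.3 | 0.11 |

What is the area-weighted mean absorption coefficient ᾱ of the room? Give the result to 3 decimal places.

S = Σ Sᵢ = 17.5 + 14.8 + 325 + 13.5 + 139.8 + 325 + 23.1 + 19.3 = 878.0 sq m.
Σ(Sᵢαᵢ) = 17.5·0.05 + 14.8·0.01 + 325·0.70 + 13.5·0.04 + 139.8·0.42 + 325·0.15 + 23.1·0.04 + 19.3·0.11 = 339.576.
ᾱ = A/S = 0.387.

0.387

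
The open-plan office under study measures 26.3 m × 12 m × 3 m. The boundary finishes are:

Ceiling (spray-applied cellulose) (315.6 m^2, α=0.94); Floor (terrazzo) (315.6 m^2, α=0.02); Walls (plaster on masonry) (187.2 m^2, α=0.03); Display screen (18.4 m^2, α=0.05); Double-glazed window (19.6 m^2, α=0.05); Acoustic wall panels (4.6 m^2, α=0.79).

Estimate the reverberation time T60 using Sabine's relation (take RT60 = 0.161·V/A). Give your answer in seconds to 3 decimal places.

Total absorption A = 315.6·0.94 + 315.6·0.02 + 187.2·0.03 + 18.4·0.05 + 19.6·0.05 + 4.6·0.79
  = 296.664 + 6.312 + 5.616 + 0.920 + 0.980 + 3.634 = 314.126 m^2 sabins.
V = 26.3·12·3 = 946.8 m³.
Sabine: RT60 = 0.161 × 946.8 / 314.126 = 0.485 s.

0.485 seconds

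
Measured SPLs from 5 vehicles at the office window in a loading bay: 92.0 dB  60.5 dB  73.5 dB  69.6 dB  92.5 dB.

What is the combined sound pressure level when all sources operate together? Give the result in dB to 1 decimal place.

95.3 dB

Sum in the linear (power) domain: Σ 10^(Lᵢ/10) = 10^(92.0/10) + 10^(60.5/10) + 10^(73.5/10) + 10^(69.6/10) + 10^(92.5/10) = 3.396e+09.
L_total = 10·log₁₀(3.396e+09) = 95.3 dB.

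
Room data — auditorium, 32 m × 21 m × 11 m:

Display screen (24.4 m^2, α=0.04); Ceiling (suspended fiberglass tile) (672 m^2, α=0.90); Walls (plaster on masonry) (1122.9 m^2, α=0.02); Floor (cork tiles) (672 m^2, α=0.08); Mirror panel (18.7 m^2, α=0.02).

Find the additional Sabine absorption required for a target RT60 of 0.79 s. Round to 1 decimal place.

A₁ = Σ Sᵢαᵢ = 24.4*0.04 + 672*0.90 + 1122.9*0.02 + 672*0.08 + 18.7*0.02 = 682.368 sabins.
Target A₂ = 0.161·7392/0.79 = 1506.471 sabins (V = 7392 m³).
Shortfall: 1506.471 − 682.368 = 824.1 sabins.

824.1 sabins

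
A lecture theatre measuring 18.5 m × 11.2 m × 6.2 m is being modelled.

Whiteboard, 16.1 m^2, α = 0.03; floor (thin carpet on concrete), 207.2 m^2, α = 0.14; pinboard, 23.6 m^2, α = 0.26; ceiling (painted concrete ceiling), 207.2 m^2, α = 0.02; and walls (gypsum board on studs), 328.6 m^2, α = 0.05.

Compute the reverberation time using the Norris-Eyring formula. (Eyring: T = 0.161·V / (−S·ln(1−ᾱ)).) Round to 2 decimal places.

3.55 s

S = Σ Sᵢ = 782.7 m^2.
Σ(Sᵢαᵢ) = 16.1×0.03 + 207.2×0.14 + 23.6×0.26 + 207.2×0.02 + 328.6×0.05 = 56.201.
ᾱ = 56.201 / 782.7 = 0.0718.
−S·ln(1−ᾱ) = −782.7 × ln(1 − 0.0718) = 58.317.
V = 18.5 × 11.2 × 6.2 = 1284.64 m³.
T = 0.161·V/[−S·ln(1−ᾱ)] = 0.161·1284.64/58.317 = 3.55 s.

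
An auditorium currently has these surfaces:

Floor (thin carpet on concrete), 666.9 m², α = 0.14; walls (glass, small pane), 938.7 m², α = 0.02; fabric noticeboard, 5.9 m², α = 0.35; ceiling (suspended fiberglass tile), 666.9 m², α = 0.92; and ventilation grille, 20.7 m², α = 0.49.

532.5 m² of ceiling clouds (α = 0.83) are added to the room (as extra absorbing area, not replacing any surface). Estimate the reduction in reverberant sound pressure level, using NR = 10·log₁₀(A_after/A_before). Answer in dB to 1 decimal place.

Summing Sᵢαᵢ: 93.366 + 18.774 + 2.065 + 613.548 + 10.143 → A_before = 737.896 sabins.
Treatment contributes 532.5·0.83 = 441.975 sabins.
A_after = 737.896 + 441.975 = 1179.871 sabins.
Reduction = 10 log₁₀(A_after/A_before) = 10 log₁₀(1.5990) = 2.0 dB.

2.0 dB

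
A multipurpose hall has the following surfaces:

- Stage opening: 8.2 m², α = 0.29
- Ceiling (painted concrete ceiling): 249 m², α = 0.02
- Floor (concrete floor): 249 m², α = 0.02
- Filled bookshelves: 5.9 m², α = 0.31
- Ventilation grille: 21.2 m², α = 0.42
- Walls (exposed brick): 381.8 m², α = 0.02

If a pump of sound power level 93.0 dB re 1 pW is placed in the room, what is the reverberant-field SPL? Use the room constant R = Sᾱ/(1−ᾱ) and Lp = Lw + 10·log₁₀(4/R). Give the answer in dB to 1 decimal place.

Σ(Sᵢαᵢ) = 8.2·0.29 + 249·0.02 + 249·0.02 + 5.9·0.31 + 21.2·0.42 + 381.8·0.02 = 30.707; total area S = 915.1 m².
ᾱ = 0.0336, so room constant R = A/(1−ᾱ) = 31.775 m².
Lp = 93.0 + 10·log₁₀(4/31.775) = 93.0 + (-9.00) = 84.0 dB.

84.0 dB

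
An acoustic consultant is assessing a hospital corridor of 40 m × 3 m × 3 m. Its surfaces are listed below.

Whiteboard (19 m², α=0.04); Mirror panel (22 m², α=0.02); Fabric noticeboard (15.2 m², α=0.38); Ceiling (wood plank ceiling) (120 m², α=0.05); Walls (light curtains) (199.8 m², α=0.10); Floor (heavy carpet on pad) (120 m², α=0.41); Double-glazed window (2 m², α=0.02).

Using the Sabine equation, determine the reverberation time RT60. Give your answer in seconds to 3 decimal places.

0.705 sec

Summing Sᵢαᵢ: 0.760 + 0.440 + 5.776 + 6.000 + 19.980 + 49.200 + 0.040 → A = 82.196 sabins.
Volume V = 40 × 3 × 3 = 360 m³.
T = 0.161 V/A = 0.161·360/82.196 = 0.705 s.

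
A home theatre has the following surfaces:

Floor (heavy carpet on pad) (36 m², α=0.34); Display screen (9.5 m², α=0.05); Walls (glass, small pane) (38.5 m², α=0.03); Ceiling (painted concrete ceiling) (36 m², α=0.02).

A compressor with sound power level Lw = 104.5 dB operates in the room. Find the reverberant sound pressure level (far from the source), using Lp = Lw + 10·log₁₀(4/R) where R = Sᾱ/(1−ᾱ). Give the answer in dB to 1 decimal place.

Σ(Sᵢαᵢ) = 36·0.34 + 9.5·0.05 + 38.5·0.03 + 36·0.02 = 14.590; total area S = 120.0 m².
ᾱ = 0.1216, so room constant R = A/(1−ᾱ) = 16.610 m².
Lp = 104.5 + 10·log₁₀(4/16.610) = 104.5 + (-6.18) = 98.3 dB.

98.3 dB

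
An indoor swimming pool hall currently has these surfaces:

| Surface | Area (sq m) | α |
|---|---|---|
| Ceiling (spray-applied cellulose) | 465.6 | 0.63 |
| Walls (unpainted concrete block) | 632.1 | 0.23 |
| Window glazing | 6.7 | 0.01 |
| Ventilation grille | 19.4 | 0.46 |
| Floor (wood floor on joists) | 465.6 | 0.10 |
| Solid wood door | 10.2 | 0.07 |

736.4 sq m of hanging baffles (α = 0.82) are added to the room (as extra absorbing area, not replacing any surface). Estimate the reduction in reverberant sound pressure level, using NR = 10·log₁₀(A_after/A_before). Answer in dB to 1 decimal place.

Total absorption A_before = 465.6*0.63 + 632.1*0.23 + 6.7*0.01 + 19.4*0.46 + 465.6*0.10 + 10.2*0.07
  = 293.328 + 145.383 + 0.067 + 8.924 + 46.560 + 0.714 = 494.976 sq m sabins.
Treatment contributes 736.4·0.82 = 603.848 sabins.
A_after = 494.976 + 603.848 = 1098.824 sabins.
Reduction = 10 log₁₀(A_after/A_before) = 10 log₁₀(2.2200) = 3.5 dB.

3.5 dB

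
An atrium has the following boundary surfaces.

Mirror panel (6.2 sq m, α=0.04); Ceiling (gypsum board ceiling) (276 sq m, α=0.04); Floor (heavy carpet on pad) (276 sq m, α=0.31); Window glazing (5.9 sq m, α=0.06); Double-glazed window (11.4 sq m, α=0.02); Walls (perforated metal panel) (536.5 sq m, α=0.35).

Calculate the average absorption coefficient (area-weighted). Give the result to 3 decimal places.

0.256

S = Σ Sᵢ = 6.2 + 276 + 276 + 5.9 + 11.4 + 536.5 = 1112.0 sq m.
Σ(Sᵢαᵢ) = 6.2*0.04 + 276*0.04 + 276*0.31 + 5.9*0.06 + 11.4*0.02 + 536.5*0.35 = 285.205.
ᾱ = 285.205 / 1112.0 = 0.256.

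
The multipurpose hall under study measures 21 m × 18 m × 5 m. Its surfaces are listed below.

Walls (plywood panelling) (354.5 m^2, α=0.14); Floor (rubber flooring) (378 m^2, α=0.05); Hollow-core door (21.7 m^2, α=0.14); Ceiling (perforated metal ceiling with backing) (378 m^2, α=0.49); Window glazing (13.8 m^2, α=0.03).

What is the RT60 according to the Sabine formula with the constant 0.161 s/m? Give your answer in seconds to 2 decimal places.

Equivalent absorption area: A = 354.5×0.14 + 378×0.05 + 21.7×0.14 + 378×0.49 + 13.8×0.03 = 257.202 m^2.
Room volume: 1890 m³.
RT60 = 0.161 · V / A = 0.161 × 1890 / 257.202 = 1.18 s.

1.18 seconds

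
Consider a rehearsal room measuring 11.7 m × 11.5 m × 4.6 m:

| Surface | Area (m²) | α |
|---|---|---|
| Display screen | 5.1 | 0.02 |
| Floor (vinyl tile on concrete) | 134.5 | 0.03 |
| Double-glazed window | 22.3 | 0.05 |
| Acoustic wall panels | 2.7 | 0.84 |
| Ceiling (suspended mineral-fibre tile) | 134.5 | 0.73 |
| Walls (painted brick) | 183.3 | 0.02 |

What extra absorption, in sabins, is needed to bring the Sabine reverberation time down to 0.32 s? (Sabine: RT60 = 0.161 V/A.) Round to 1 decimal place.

202.0 sabins

Summing Sᵢαᵢ: 0.102 + 4.035 + 1.115 + 2.268 + 98.185 + 3.666 → A₁ = 109.371 sabins.
Target A₂ = 0.161·618.93/0.32 = 311.399 sabins (V = 618.93 m³).
Additional absorption ΔA = 311.399 − 109.371 = 202.0 sabins.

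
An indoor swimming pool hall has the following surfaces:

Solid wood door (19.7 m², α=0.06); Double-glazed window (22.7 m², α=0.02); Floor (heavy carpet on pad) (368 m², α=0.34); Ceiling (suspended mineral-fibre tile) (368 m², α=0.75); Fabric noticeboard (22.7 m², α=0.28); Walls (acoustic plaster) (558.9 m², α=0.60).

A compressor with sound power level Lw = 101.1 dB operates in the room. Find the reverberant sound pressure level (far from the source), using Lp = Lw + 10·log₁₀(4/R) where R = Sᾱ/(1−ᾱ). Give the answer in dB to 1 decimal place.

A = 744.452 sabins; S = 1360.0 m².
ᾱ = 744.452/1360.0 = 0.5474; R = Sᾱ/(1−ᾱ) = 744.452/(1−0.5474) = 1644.834 m².
Lp = 101.1 + 10·log₁₀(4/1644.834) = 101.1 + (-26.14) = 75.0 dB.

75.0 dB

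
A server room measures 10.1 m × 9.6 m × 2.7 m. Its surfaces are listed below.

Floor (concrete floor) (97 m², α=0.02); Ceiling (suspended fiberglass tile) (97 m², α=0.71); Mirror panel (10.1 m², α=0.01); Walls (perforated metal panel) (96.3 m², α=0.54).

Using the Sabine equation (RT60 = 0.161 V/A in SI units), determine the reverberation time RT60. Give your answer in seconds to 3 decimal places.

0.343 sec

Total absorption A = 97×0.02 + 97×0.71 + 10.1×0.01 + 96.3×0.54
  = 1.940 + 68.870 + 0.101 + 52.002 = 122.913 m² sabins.
V = 10.1·9.6·2.7 = 261.792 m³.
Sabine: RT60 = 0.161 × 261.792 / 122.913 = 0.343 s.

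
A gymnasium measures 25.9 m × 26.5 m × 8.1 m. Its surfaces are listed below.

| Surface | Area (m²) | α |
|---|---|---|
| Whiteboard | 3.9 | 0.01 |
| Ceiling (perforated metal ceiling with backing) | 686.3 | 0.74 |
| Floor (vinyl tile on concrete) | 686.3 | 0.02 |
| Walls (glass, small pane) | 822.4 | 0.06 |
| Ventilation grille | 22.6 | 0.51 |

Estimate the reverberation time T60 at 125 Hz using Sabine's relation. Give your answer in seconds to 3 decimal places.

1.537 sec

A = Σ Sᵢαᵢ = 3.9×0.01 + 686.3×0.74 + 686.3×0.02 + 822.4×0.06 + 22.6×0.51 = 582.497 sabins.
V = 25.9·26.5·8.1 = 5559.435 m³.
RT60 = 0.161 · V / A = 0.161 × 5559.435 / 582.497 = 1.537 s.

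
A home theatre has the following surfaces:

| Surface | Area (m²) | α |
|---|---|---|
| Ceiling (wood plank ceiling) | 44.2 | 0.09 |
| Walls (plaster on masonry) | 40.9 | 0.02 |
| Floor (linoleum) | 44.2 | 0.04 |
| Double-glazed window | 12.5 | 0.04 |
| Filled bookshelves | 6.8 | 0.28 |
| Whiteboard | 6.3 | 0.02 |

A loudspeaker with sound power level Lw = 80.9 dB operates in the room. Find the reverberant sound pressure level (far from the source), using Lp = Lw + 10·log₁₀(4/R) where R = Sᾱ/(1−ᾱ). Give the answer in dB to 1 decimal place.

Σ(Sᵢαᵢ) = 44.2·0.09 + 40.9·0.02 + 44.2·0.04 + 12.5·0.04 + 6.8·0.28 + 6.3·0.02 = 9.094; total area S = 154.9 m².
ᾱ = 0.0587, so room constant R = A/(1−ᾱ) = 9.661 m².
Lp = Lw + 10 log₁₀(4/R) = 80.9 -3.83 = 77.1 dB.

77.1 dB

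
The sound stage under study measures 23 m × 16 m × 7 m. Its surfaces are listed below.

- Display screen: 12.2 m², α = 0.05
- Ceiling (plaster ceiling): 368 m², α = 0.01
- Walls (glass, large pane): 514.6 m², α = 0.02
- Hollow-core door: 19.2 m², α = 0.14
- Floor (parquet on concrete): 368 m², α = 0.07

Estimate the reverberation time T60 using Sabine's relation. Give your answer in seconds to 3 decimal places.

9.638 sec

A = Σ Sᵢαᵢ = 12.2*0.05 + 368*0.01 + 514.6*0.02 + 19.2*0.14 + 368*0.07 = 43.030 sabins.
V = 23·16·7 = 2576 m³.
Sabine: RT60 = 0.161 × 2576 / 43.030 = 9.638 s.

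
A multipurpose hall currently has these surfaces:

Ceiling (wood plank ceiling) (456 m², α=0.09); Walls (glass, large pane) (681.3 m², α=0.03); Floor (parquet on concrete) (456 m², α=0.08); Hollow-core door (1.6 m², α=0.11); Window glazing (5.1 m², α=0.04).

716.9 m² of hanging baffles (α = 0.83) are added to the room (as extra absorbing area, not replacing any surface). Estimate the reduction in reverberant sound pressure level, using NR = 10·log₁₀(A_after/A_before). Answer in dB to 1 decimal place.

8.5 dB

A_before = Σ Sᵢαᵢ = 456·0.09 + 681.3·0.03 + 456·0.08 + 1.6·0.11 + 5.1·0.04 = 98.339 sabins.
Added absorption = 716.9 × 0.83 = 595.027 sabins.
New total A_after = 693.366 sabins.
Reduction = 10 log₁₀(A_after/A_before) = 10 log₁₀(7.0508) = 8.5 dB.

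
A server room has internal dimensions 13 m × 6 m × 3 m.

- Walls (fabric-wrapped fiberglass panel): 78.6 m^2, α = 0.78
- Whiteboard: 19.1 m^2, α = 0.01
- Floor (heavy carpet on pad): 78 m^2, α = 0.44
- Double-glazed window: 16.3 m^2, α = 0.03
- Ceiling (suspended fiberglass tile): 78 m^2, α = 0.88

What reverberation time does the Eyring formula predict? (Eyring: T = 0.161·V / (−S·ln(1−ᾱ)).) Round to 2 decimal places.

0.15 s

Total surface area S = 78.6 + 19.1 + 78 + 16.3 + 78 = 270.0 m^2.
Σ(Sᵢαᵢ) = 78.6·0.78 + 19.1·0.01 + 78·0.44 + 16.3·0.03 + 78·0.88 = 164.948.
Mean coefficient ᾱ = A/S = 0.6109.
−S·ln(1−ᾱ) = −270.0 × ln(1 − 0.6109) = 254.858.
V = 13 × 6 × 3 = 234 m³.
RT60 = 0.161 × 234 / 254.858 = 0.15 s.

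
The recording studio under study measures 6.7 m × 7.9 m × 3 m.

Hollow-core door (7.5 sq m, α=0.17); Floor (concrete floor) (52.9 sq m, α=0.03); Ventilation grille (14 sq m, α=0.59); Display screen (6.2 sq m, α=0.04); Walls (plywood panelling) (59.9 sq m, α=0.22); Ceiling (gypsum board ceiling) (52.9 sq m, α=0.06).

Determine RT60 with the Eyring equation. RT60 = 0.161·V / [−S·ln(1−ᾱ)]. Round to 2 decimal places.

0.85 seconds

Total surface area S = 7.5 + 52.9 + 14 + 6.2 + 59.9 + 52.9 = 193.4 sq m.
Σ(Sᵢαᵢ) = 7.5×0.17 + 52.9×0.03 + 14×0.59 + 6.2×0.04 + 59.9×0.22 + 52.9×0.06 = 27.722.
ᾱ = 27.722 / 193.4 = 0.1433.
Eyring denominator: −S ln(1−ᾱ) = 29.913.
V = 6.7 × 7.9 × 3 = 158.79 m³.
RT60 = 0.161 × 158.79 / 29.913 = 0.85 s.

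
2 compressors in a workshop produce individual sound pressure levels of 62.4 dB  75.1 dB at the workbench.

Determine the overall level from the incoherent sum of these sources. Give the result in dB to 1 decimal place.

Σ 10^(Lᵢ/10) = 3.41e+07.
L_total = 10·log₁₀(3.41e+07) = 75.3 dB.

75.3 dB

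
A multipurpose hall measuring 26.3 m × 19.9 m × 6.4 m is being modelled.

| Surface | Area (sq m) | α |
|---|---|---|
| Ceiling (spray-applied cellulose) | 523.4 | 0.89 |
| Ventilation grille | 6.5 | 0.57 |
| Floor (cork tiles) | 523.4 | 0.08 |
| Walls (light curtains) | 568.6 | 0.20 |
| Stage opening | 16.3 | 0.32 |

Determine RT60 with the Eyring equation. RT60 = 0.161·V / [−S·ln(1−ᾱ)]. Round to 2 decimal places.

0.68 sec

Total surface area S = 523.4 + 6.5 + 523.4 + 568.6 + 16.3 = 1638.2 sq m.
Σ(Sᵢαᵢ) = 523.4·0.89 + 6.5·0.57 + 523.4·0.08 + 568.6·0.20 + 16.3·0.32 = 630.339.
Mean coefficient ᾱ = A/S = 0.3848.
Eyring denominator: −S ln(1−ᾱ) = 795.850.
V = 26.3 × 19.9 × 6.4 = 3349.568 m³.
T = 0.161·V/[−S·ln(1−ᾱ)] = 0.161·3349.568/795.850 = 0.68 s.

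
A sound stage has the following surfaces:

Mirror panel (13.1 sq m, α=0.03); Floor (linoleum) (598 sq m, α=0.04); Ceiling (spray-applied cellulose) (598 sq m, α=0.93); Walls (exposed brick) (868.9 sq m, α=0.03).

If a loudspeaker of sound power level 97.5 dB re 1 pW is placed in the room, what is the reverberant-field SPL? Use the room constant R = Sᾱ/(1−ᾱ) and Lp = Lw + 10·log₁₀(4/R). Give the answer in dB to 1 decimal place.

Σ(Sᵢαᵢ) = 13.1×0.03 + 598×0.04 + 598×0.93 + 868.9×0.03 = 606.520; total area S = 2078.0 sq m.
ᾱ = 606.520/2078.0 = 0.2919; R = Sᾱ/(1−ᾱ) = 606.520/(1−0.2919) = 856.546 sq m.
Lp = 97.5 + 10·log₁₀(4/856.546) = 97.5 + (-23.31) = 74.2 dB.

74.2 dB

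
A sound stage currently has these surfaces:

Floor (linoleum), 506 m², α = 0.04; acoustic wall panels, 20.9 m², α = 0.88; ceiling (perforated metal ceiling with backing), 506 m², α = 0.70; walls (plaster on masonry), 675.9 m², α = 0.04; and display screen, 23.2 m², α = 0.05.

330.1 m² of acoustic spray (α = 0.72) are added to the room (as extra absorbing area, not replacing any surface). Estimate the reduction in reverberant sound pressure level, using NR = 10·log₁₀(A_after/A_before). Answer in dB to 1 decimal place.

Summing Sᵢαᵢ: 20.240 + 18.392 + 354.200 + 27.036 + 1.160 → A_before = 421.028 sabins.
Treatment contributes 330.1·0.72 = 237.672 sabins.
New total A_after = 658.700 sabins.
NR = 10·log₁₀(658.700/421.028) = 1.9 dB.

1.9 dB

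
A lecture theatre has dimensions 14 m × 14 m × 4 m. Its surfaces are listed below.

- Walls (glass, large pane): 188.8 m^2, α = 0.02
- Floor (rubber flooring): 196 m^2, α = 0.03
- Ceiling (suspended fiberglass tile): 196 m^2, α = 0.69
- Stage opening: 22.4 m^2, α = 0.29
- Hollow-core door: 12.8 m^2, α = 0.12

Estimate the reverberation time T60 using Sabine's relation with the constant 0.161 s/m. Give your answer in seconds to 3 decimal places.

0.825 sec

Total absorption A = 188.8*0.02 + 196*0.03 + 196*0.69 + 22.4*0.29 + 12.8*0.12
  = 3.776 + 5.880 + 135.240 + 6.496 + 1.536 = 152.928 m^2 sabins.
Volume V = 14 × 14 × 4 = 784 m³.
T = 0.161 V/A = 0.161·784/152.928 = 0.825 s.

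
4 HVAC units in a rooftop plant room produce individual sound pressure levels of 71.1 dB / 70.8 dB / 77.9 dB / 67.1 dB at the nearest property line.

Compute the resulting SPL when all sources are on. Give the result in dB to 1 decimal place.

79.6 dB

Σ 10^(Lᵢ/10) = 9.169e+07.
Combined level = 10 log₁₀(9.169e+07) = 79.6 dB.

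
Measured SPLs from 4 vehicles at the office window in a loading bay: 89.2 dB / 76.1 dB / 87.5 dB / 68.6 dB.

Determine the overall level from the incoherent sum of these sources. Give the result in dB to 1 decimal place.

Sum in the linear (power) domain: Σ 10^(Lᵢ/10) = 10^(89.2/10) + 10^(76.1/10) + 10^(87.5/10) + 10^(68.6/10) = 1.442e+09.
Back to dB: 10·log₁₀ Σ = 91.6 dB.

91.6 dB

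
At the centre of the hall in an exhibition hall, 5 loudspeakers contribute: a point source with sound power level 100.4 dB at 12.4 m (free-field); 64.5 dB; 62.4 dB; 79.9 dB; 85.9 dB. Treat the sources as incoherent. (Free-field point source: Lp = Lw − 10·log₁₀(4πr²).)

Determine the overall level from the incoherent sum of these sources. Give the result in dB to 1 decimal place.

87.0 dB

Source at 12.4 m: Lp = 100.4 − 10·log₁₀(4π·12.4²) = 100.4 − 10·log₁₀(1932.205) = 67.5 dB.
Converting to relative power and adding: 10^(67.5/10) + 10^(64.5/10) + 10^(62.4/10) + 10^(79.9/10) + 10^(85.9/10) = 4.969e+08.
Combined level = 10 log₁₀(4.969e+08) = 87.0 dB.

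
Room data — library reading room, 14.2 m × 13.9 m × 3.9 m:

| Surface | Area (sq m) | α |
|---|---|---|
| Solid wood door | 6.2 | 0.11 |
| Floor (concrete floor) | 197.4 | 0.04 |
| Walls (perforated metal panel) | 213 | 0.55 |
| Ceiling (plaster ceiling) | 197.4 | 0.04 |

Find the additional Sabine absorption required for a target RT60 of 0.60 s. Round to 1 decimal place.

72.9 sabins

Summing Sᵢαᵢ: 0.682 + 7.896 + 117.150 + 7.896 → A₁ = 133.624 sabins.
V = 769.782 m³. Required absorption A₂ = 0.161 × 769.782 / 0.60 = 206.558 sabins.
Additional absorption ΔA = 206.558 − 133.624 = 72.9 sabins.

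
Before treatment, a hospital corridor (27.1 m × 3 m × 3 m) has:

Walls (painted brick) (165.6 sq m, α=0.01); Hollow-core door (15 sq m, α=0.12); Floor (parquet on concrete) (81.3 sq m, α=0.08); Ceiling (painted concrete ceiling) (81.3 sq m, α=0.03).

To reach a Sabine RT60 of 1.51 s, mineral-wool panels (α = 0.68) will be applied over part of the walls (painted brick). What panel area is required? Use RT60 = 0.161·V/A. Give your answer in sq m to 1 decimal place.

Equivalent absorption area: A₁ = 165.6×0.01 + 15×0.12 + 81.3×0.08 + 81.3×0.03 = 12.399 sq m.
Required A₂ = 0.161·243.9/1.51 = 26.005 sabins.
Absorption to add: 26.005 − 12.399 = 13.606 sabins.
Net gain per sq m: Δα = 0.68 − 0.01 = 0.67.
Panel area = 13.606 / 0.67 = 20.3 sq m.

20.3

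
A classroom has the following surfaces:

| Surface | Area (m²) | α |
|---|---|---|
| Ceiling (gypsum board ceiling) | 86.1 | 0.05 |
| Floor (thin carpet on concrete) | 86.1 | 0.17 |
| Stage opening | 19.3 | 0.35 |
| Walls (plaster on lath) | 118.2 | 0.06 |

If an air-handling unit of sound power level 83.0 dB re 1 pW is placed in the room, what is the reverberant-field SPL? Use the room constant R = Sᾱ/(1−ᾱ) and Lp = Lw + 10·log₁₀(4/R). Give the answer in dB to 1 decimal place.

Σ(Sᵢαᵢ) = 86.1·0.05 + 86.1·0.17 + 19.3·0.35 + 118.2·0.06 = 32.789; total area S = 309.7 m².
ᾱ = 32.789/309.7 = 0.1059; R = Sᾱ/(1−ᾱ) = 32.789/(1−0.1059) = 36.673 m².
Lp = Lw + 10 log₁₀(4/R) = 83.0 -9.62 = 73.4 dB.

73.4 dB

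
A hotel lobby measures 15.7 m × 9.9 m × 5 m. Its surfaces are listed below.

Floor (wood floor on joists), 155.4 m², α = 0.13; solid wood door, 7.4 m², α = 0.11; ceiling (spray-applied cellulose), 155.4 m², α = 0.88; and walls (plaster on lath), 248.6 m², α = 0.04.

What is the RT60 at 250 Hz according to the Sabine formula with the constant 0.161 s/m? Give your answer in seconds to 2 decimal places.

0.75 seconds

Summing Sᵢαᵢ: 20.202 + 0.814 + 136.752 + 9.944 → A = 167.712 sabins.
Room volume: 777.15 m³.
RT60 = 0.161 · V / A = 0.161 × 777.15 / 167.712 = 0.75 s.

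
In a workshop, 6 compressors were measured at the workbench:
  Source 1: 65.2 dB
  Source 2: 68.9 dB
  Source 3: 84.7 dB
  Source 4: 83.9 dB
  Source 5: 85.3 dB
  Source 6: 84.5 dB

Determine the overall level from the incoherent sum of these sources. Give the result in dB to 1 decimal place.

90.7 dB

Sum in the linear (power) domain: Σ 10^(Lᵢ/10) = 10^(65.2/10) + 10^(68.9/10) + 10^(84.7/10) + 10^(83.9/10) + 10^(85.3/10) + 10^(84.5/10) = 1.172e+09.
Back to dB: 10·log₁₀ Σ = 90.7 dB.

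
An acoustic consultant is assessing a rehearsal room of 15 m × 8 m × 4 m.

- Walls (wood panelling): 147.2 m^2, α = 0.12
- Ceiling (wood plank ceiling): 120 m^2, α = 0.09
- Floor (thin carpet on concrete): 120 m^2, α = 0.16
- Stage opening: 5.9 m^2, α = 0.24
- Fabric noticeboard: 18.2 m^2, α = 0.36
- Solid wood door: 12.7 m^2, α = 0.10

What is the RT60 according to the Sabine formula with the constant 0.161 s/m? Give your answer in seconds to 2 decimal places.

Equivalent absorption area: A = 147.2·0.12 + 120·0.09 + 120·0.16 + 5.9·0.24 + 18.2·0.36 + 12.7·0.10 = 56.902 m^2.
Volume V = 15 × 8 × 4 = 480 m³.
RT60 = 0.161 · V / A = 0.161 × 480 / 56.902 = 1.36 s.

1.36 sec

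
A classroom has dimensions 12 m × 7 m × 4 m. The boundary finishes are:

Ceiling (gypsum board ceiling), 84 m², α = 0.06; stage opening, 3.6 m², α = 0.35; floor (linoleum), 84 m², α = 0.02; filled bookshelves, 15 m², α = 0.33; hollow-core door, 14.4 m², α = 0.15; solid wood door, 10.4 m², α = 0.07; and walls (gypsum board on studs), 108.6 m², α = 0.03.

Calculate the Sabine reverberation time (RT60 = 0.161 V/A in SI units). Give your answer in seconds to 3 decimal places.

Summing Sᵢαᵢ: 5.040 + 1.260 + 1.680 + 4.950 + 2.160 + 0.728 + 3.258 → A = 19.076 sabins.
Volume V = 12 × 7 × 4 = 336 m³.
T = 0.161 V/A = 0.161·336/19.076 = 2.836 s.

2.836 sec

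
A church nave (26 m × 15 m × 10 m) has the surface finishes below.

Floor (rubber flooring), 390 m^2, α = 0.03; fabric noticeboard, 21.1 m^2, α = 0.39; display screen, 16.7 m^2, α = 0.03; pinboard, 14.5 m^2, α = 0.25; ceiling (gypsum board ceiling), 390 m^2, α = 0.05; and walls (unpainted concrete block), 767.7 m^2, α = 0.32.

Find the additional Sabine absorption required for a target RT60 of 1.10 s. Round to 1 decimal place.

281.6 sabins

Total absorption A₁ = 390×0.03 + 21.1×0.39 + 16.7×0.03 + 14.5×0.25 + 390×0.05 + 767.7×0.32
  = 11.700 + 8.229 + 0.501 + 3.625 + 19.500 + 245.664 = 289.219 m^2 sabins.
V = 3900 m³. Required absorption A₂ = 0.161 × 3900 / 1.10 = 570.818 sabins.
Shortfall: 570.818 − 289.219 = 281.6 sabins.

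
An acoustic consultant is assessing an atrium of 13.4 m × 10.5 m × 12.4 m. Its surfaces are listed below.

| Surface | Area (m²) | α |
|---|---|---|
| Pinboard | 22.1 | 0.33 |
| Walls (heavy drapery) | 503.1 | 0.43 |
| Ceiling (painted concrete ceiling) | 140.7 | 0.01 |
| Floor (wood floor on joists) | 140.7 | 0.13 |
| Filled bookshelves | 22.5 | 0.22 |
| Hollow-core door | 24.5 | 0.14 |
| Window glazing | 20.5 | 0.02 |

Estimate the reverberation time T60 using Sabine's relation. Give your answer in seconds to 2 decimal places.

Equivalent absorption area: A = 22.1·0.33 + 503.1·0.43 + 140.7·0.01 + 140.7·0.13 + 22.5·0.22 + 24.5·0.14 + 20.5·0.02 = 252.114 m².
Room volume: 1744.68 m³.
Sabine: RT60 = 0.161 × 1744.68 / 252.114 = 1.11 s.

1.11 sec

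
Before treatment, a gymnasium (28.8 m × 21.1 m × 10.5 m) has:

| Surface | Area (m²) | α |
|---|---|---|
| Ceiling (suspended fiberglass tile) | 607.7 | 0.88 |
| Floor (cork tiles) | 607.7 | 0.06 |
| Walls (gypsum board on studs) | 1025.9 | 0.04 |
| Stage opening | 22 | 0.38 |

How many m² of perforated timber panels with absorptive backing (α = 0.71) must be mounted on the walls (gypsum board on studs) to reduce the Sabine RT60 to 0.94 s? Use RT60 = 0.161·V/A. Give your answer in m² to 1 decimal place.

Summing Sᵢαᵢ: 534.776 + 36.462 + 41.036 + 8.360 → A₁ = 620.634 sabins.
Required A₂ = 0.161·6380.64/0.94 = 1092.854 sabins.
Absorption to add: 1092.854 − 620.634 = 472.220 sabins.
Net gain per m²: Δα = 0.71 − 0.04 = 0.67.
Area = ΔA/Δα = 472.220/0.67 = 704.8 m².

704.8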